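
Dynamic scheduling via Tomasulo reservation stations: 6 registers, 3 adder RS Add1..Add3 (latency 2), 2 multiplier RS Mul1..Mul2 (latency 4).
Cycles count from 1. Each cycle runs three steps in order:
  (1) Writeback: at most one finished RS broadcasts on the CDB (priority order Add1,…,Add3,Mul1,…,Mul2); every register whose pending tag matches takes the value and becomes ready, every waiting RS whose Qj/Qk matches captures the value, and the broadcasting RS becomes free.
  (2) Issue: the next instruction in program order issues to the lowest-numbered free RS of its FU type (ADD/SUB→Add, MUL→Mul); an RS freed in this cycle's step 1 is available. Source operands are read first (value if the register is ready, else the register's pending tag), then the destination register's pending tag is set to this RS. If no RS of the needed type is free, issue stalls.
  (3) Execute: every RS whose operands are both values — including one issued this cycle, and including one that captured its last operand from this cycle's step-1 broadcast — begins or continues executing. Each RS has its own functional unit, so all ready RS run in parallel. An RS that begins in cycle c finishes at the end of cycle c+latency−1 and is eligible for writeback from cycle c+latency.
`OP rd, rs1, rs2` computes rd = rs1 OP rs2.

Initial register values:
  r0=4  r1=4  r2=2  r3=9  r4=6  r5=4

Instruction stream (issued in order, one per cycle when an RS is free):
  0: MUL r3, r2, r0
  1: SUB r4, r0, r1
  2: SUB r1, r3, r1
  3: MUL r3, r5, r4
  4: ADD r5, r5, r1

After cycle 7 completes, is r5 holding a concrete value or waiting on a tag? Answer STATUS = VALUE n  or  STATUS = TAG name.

STATUS = TAG Add1

cycle 1: issue MUL r3<-Mul1 // r0:4,r1:4,r2:2,r3:Mul1,r4:6,r5:4
cycle 2: issue SUB r4<-Add1 // r0:4,r1:4,r2:2,r3:Mul1,r4:Add1,r5:4
cycle 3: issue SUB r1<-Add2 // r0:4,r1:Add2,r2:2,r3:Mul1,r4:Add1,r5:4
cycle 4: CDB Add1=0; issue MUL r3<-Mul2 // r0:4,r1:Add2,r2:2,r3:Mul2,r4:0,r5:4
cycle 5: CDB Mul1=8; issue ADD r5<-Add1 // r0:4,r1:Add2,r2:2,r3:Mul2,r4:0,r5:Add1
cycle 6: - // r0:4,r1:Add2,r2:2,r3:Mul2,r4:0,r5:Add1
cycle 7: CDB Add2=4 // r0:4,r1:4,r2:2,r3:Mul2,r4:0,r5:Add1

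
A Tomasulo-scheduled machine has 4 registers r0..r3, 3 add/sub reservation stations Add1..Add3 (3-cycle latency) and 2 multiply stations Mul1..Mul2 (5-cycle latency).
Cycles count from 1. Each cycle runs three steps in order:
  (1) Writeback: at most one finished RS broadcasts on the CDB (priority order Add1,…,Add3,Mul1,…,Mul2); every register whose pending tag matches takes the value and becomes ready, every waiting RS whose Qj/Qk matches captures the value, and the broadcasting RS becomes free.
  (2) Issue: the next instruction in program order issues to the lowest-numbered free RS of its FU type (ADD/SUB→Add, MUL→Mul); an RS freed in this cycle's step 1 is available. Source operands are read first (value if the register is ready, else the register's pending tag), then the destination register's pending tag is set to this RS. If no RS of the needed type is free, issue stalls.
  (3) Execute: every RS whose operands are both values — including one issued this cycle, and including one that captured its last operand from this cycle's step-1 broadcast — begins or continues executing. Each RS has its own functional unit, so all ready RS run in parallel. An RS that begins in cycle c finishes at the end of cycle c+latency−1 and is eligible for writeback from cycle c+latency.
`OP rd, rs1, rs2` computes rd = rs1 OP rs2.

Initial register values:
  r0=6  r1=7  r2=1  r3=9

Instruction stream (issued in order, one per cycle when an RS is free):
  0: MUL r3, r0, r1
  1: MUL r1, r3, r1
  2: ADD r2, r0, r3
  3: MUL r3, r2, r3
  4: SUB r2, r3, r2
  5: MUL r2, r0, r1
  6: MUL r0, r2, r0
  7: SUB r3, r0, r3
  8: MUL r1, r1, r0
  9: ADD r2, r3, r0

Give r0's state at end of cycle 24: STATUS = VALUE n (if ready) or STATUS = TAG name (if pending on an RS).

STATUS = VALUE 10584

cycle 1: issue MUL r3<-Mul1 // r0:6,r1:7,r2:1,r3:Mul1
cycle 2: issue MUL r1<-Mul2 // r0:6,r1:Mul2,r2:1,r3:Mul1
cycle 3: issue ADD r2<-Add1 // r0:6,r1:Mul2,r2:Add1,r3:Mul1
cycle 4: stall // r0:6,r1:Mul2,r2:Add1,r3:Mul1
cycle 5: stall // r0:6,r1:Mul2,r2:Add1,r3:Mul1
cycle 6: CDB Mul1=42; issue MUL r3<-Mul1 // r0:6,r1:Mul2,r2:Add1,r3:Mul1
cycle 7: issue SUB r2<-Add2 // r0:6,r1:Mul2,r2:Add2,r3:Mul1
cycle 8: stall // r0:6,r1:Mul2,r2:Add2,r3:Mul1
cycle 9: CDB Add1=48; stall // r0:6,r1:Mul2,r2:Add2,r3:Mul1
cycle 10: stall // r0:6,r1:Mul2,r2:Add2,r3:Mul1
cycle 11: CDB Mul2=294; issue MUL r2<-Mul2 // r0:6,r1:294,r2:Mul2,r3:Mul1
cycle 12: stall // r0:6,r1:294,r2:Mul2,r3:Mul1
cycle 13: stall // r0:6,r1:294,r2:Mul2,r3:Mul1
cycle 14: CDB Mul1=2016; issue MUL r0<-Mul1 // r0:Mul1,r1:294,r2:Mul2,r3:2016
cycle 15: issue SUB r3<-Add1 // r0:Mul1,r1:294,r2:Mul2,r3:Add1
cycle 16: CDB Mul2=1764; issue MUL r1<-Mul2 // r0:Mul1,r1:Mul2,r2:1764,r3:Add1
cycle 17: CDB Add2=1968; issue ADD r2<-Add2 // r0:Mul1,r1:Mul2,r2:Add2,r3:Add1
cycle 18: - // r0:Mul1,r1:Mul2,r2:Add2,r3:Add1
cycle 19: - // r0:Mul1,r1:Mul2,r2:Add2,r3:Add1
cycle 20: - // r0:Mul1,r1:Mul2,r2:Add2,r3:Add1
cycle 21: CDB Mul1=10584 // r0:10584,r1:Mul2,r2:Add2,r3:Add1
cycle 22: - // r0:10584,r1:Mul2,r2:Add2,r3:Add1
cycle 23: - // r0:10584,r1:Mul2,r2:Add2,r3:Add1
cycle 24: CDB Add1=8568 // r0:10584,r1:Mul2,r2:Add2,r3:8568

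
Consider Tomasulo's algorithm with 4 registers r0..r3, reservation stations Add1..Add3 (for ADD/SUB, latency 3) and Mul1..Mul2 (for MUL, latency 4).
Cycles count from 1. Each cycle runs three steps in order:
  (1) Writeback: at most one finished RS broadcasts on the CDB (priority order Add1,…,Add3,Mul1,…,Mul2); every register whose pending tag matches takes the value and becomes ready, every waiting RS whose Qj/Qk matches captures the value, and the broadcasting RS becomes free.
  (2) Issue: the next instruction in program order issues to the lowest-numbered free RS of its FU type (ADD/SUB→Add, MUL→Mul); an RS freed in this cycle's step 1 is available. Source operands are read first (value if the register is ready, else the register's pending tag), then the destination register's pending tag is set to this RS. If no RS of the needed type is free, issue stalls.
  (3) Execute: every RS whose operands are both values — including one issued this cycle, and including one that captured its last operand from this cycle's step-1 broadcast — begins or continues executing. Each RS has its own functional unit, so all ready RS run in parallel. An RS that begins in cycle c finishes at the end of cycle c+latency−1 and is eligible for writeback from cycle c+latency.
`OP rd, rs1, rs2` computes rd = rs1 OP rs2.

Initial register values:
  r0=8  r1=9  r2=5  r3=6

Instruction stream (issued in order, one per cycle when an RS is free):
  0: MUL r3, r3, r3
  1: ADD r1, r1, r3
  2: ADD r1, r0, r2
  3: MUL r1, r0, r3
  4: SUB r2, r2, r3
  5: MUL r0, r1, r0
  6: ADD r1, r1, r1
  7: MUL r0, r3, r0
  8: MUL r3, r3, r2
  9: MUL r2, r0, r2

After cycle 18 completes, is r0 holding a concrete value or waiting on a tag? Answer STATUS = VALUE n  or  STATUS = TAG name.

STATUS = TAG Mul2

  c1: issue MUL r3<-Mul1  regs: r0:8,r1:9,r2:5,r3:Mul1
  c2: issue ADD r1<-Add1  regs: r0:8,r1:Add1,r2:5,r3:Mul1
  c3: issue ADD r1<-Add2  regs: r0:8,r1:Add2,r2:5,r3:Mul1
  c4: issue MUL r1<-Mul2  regs: r0:8,r1:Mul2,r2:5,r3:Mul1
  c5: CDB Mul1=36; issue SUB r2<-Add3  regs: r0:8,r1:Mul2,r2:Add3,r3:36
  c6: CDB Add2=13; issue MUL r0<-Mul1  regs: r0:Mul1,r1:Mul2,r2:Add3,r3:36
  c7: issue ADD r1<-Add2  regs: r0:Mul1,r1:Add2,r2:Add3,r3:36
  c8: CDB Add1=45; stall  regs: r0:Mul1,r1:Add2,r2:Add3,r3:36
  c9: CDB Add3=-31; stall  regs: r0:Mul1,r1:Add2,r2:-31,r3:36
  c10: CDB Mul2=288; issue MUL r0<-Mul2  regs: r0:Mul2,r1:Add2,r2:-31,r3:36
  c11: stall  regs: r0:Mul2,r1:Add2,r2:-31,r3:36
  c12: stall  regs: r0:Mul2,r1:Add2,r2:-31,r3:36
  c13: CDB Add2=576; stall  regs: r0:Mul2,r1:576,r2:-31,r3:36
  c14: CDB Mul1=2304; issue MUL r3<-Mul1  regs: r0:Mul2,r1:576,r2:-31,r3:Mul1
  c15: stall  regs: r0:Mul2,r1:576,r2:-31,r3:Mul1
  c16: stall  regs: r0:Mul2,r1:576,r2:-31,r3:Mul1
  c17: stall  regs: r0:Mul2,r1:576,r2:-31,r3:Mul1
  c18: CDB Mul1=-1116; issue MUL r2<-Mul1  regs: r0:Mul2,r1:576,r2:Mul1,r3:-1116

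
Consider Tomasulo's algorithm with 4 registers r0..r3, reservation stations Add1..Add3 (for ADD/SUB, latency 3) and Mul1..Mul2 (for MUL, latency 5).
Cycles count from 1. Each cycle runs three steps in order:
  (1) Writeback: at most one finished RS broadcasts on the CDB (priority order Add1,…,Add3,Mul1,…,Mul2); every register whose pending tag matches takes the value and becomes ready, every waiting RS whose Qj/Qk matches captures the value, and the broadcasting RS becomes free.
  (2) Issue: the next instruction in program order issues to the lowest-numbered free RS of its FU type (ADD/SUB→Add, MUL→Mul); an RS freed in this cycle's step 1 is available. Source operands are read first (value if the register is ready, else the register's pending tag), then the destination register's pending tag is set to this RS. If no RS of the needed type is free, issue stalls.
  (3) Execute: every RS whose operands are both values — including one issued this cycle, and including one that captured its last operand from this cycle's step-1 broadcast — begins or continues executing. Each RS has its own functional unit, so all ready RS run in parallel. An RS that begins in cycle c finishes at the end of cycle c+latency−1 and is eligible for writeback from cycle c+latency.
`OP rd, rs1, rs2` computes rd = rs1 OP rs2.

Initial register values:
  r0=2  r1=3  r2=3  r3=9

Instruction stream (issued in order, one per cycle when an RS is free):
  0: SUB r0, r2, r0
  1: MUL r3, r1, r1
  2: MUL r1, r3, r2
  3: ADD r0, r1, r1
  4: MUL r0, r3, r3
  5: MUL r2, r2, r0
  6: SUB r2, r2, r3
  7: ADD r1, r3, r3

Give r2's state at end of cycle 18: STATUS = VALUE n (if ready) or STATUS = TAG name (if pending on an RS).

  c1: issue SUB r0<-Add1  regs: r0:Add1,r1:3,r2:3,r3:9
  c2: issue MUL r3<-Mul1  regs: r0:Add1,r1:3,r2:3,r3:Mul1
  c3: issue MUL r1<-Mul2  regs: r0:Add1,r1:Mul2,r2:3,r3:Mul1
  c4: CDB Add1=1; issue ADD r0<-Add1  regs: r0:Add1,r1:Mul2,r2:3,r3:Mul1
  c5: stall  regs: r0:Add1,r1:Mul2,r2:3,r3:Mul1
  c6: stall  regs: r0:Add1,r1:Mul2,r2:3,r3:Mul1
  c7: CDB Mul1=9; issue MUL r0<-Mul1  regs: r0:Mul1,r1:Mul2,r2:3,r3:9
  c8: stall  regs: r0:Mul1,r1:Mul2,r2:3,r3:9
  c9: stall  regs: r0:Mul1,r1:Mul2,r2:3,r3:9
  c10: stall  regs: r0:Mul1,r1:Mul2,r2:3,r3:9
  c11: stall  regs: r0:Mul1,r1:Mul2,r2:3,r3:9
  c12: CDB Mul1=81; issue MUL r2<-Mul1  regs: r0:81,r1:Mul2,r2:Mul1,r3:9
  c13: CDB Mul2=27; issue SUB r2<-Add2  regs: r0:81,r1:27,r2:Add2,r3:9
  c14: issue ADD r1<-Add3  regs: r0:81,r1:Add3,r2:Add2,r3:9
  c15: -  regs: r0:81,r1:Add3,r2:Add2,r3:9
  c16: CDB Add1=54  regs: r0:81,r1:Add3,r2:Add2,r3:9
  c17: CDB Add3=18  regs: r0:81,r1:18,r2:Add2,r3:9
  c18: CDB Mul1=243  regs: r0:81,r1:18,r2:Add2,r3:9

STATUS = TAG Add2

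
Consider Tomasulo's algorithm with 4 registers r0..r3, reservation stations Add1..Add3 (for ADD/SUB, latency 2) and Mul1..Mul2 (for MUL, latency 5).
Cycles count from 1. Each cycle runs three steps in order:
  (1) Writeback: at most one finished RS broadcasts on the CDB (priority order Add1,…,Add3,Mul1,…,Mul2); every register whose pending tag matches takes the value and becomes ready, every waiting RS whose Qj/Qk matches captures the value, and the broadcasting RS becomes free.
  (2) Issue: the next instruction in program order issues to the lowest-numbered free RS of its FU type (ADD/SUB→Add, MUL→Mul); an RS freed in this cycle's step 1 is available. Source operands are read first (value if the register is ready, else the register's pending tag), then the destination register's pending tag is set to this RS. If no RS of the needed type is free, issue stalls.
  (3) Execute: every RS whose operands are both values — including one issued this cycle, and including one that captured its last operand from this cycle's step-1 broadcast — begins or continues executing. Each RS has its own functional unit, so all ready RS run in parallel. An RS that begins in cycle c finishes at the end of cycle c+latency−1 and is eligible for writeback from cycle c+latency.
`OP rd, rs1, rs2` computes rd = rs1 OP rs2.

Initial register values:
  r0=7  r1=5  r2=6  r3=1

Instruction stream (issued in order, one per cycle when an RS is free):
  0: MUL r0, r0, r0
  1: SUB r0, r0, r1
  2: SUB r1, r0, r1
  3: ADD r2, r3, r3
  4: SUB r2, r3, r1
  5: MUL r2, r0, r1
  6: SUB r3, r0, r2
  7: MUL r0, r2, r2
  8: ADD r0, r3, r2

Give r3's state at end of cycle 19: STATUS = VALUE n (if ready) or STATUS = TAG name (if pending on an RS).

STATUS = VALUE -1672

  c1: issue MUL r0<-Mul1  regs: r0:Mul1,r1:5,r2:6,r3:1
  c2: issue SUB r0<-Add1  regs: r0:Add1,r1:5,r2:6,r3:1
  c3: issue SUB r1<-Add2  regs: r0:Add1,r1:Add2,r2:6,r3:1
  c4: issue ADD r2<-Add3  regs: r0:Add1,r1:Add2,r2:Add3,r3:1
  c5: stall  regs: r0:Add1,r1:Add2,r2:Add3,r3:1
  c6: CDB Add3=2; issue SUB r2<-Add3  regs: r0:Add1,r1:Add2,r2:Add3,r3:1
  c7: CDB Mul1=49; issue MUL r2<-Mul1  regs: r0:Add1,r1:Add2,r2:Mul1,r3:1
  c8: stall  regs: r0:Add1,r1:Add2,r2:Mul1,r3:1
  c9: CDB Add1=44; issue SUB r3<-Add1  regs: r0:44,r1:Add2,r2:Mul1,r3:Add1
  c10: issue MUL r0<-Mul2  regs: r0:Mul2,r1:Add2,r2:Mul1,r3:Add1
  c11: CDB Add2=39; issue ADD r0<-Add2  regs: r0:Add2,r1:39,r2:Mul1,r3:Add1
  c12: -  regs: r0:Add2,r1:39,r2:Mul1,r3:Add1
  c13: CDB Add3=-38  regs: r0:Add2,r1:39,r2:Mul1,r3:Add1
  c14: -  regs: r0:Add2,r1:39,r2:Mul1,r3:Add1
  c15: -  regs: r0:Add2,r1:39,r2:Mul1,r3:Add1
  c16: CDB Mul1=1716  regs: r0:Add2,r1:39,r2:1716,r3:Add1
  c17: -  regs: r0:Add2,r1:39,r2:1716,r3:Add1
  c18: CDB Add1=-1672  regs: r0:Add2,r1:39,r2:1716,r3:-1672
  c19: -  regs: r0:Add2,r1:39,r2:1716,r3:-1672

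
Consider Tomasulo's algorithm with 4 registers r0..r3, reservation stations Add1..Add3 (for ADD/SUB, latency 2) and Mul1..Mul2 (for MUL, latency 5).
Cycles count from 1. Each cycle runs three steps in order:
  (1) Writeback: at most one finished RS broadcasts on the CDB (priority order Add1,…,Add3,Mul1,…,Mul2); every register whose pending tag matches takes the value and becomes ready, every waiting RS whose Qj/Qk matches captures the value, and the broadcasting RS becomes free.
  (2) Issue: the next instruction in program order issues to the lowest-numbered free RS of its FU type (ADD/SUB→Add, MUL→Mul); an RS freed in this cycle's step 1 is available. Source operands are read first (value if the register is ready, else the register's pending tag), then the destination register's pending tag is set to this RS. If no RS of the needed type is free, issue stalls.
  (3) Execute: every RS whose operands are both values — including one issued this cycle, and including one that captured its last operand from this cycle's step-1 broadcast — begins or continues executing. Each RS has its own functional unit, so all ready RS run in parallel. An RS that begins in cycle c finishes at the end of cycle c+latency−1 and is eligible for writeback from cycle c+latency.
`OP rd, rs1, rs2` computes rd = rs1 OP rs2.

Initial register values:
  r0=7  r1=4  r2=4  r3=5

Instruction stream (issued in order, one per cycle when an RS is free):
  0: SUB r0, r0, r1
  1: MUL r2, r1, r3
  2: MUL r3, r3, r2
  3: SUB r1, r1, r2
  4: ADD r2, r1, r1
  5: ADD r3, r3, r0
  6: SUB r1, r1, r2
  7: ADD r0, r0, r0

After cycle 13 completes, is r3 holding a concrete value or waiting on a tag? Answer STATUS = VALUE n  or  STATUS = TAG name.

STATUS = TAG Add3

cycle 1: issue SUB r0<-Add1 // r0:Add1,r1:4,r2:4,r3:5
cycle 2: issue MUL r2<-Mul1 // r0:Add1,r1:4,r2:Mul1,r3:5
cycle 3: CDB Add1=3; issue MUL r3<-Mul2 // r0:3,r1:4,r2:Mul1,r3:Mul2
cycle 4: issue SUB r1<-Add1 // r0:3,r1:Add1,r2:Mul1,r3:Mul2
cycle 5: issue ADD r2<-Add2 // r0:3,r1:Add1,r2:Add2,r3:Mul2
cycle 6: issue ADD r3<-Add3 // r0:3,r1:Add1,r2:Add2,r3:Add3
cycle 7: CDB Mul1=20; stall // r0:3,r1:Add1,r2:Add2,r3:Add3
cycle 8: stall // r0:3,r1:Add1,r2:Add2,r3:Add3
cycle 9: CDB Add1=-16; issue SUB r1<-Add1 // r0:3,r1:Add1,r2:Add2,r3:Add3
cycle 10: stall // r0:3,r1:Add1,r2:Add2,r3:Add3
cycle 11: CDB Add2=-32; issue ADD r0<-Add2 // r0:Add2,r1:Add1,r2:-32,r3:Add3
cycle 12: CDB Mul2=100 // r0:Add2,r1:Add1,r2:-32,r3:Add3
cycle 13: CDB Add1=16 // r0:Add2,r1:16,r2:-32,r3:Add3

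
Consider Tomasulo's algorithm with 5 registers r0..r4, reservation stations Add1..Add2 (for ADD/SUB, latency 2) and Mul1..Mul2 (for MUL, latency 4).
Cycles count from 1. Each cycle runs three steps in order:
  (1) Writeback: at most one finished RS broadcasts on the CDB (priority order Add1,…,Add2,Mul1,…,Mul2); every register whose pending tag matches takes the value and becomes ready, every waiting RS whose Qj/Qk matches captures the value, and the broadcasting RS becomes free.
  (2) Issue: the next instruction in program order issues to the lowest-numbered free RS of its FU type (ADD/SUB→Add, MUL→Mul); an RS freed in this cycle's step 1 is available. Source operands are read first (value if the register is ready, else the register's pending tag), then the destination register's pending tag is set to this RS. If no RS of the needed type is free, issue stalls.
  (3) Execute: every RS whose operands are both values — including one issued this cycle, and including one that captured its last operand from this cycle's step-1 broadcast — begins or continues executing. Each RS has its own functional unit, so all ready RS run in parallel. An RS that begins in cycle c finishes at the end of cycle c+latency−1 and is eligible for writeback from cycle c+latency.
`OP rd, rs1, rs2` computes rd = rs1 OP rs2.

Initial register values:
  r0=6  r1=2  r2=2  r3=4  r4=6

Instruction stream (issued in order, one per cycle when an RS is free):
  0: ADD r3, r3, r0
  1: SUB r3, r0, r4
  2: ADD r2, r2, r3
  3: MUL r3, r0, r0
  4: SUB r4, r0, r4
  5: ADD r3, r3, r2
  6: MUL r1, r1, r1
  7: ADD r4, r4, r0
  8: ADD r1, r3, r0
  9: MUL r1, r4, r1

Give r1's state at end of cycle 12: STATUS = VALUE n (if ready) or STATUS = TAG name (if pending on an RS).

STATUS = TAG Mul1

cycle 1: issue ADD r3<-Add1 // r0:6,r1:2,r2:2,r3:Add1,r4:6
cycle 2: issue SUB r3<-Add2 // r0:6,r1:2,r2:2,r3:Add2,r4:6
cycle 3: CDB Add1=10; issue ADD r2<-Add1 // r0:6,r1:2,r2:Add1,r3:Add2,r4:6
cycle 4: CDB Add2=0; issue MUL r3<-Mul1 // r0:6,r1:2,r2:Add1,r3:Mul1,r4:6
cycle 5: issue SUB r4<-Add2 // r0:6,r1:2,r2:Add1,r3:Mul1,r4:Add2
cycle 6: CDB Add1=2; issue ADD r3<-Add1 // r0:6,r1:2,r2:2,r3:Add1,r4:Add2
cycle 7: CDB Add2=0; issue MUL r1<-Mul2 // r0:6,r1:Mul2,r2:2,r3:Add1,r4:0
cycle 8: CDB Mul1=36; issue ADD r4<-Add2 // r0:6,r1:Mul2,r2:2,r3:Add1,r4:Add2
cycle 9: stall // r0:6,r1:Mul2,r2:2,r3:Add1,r4:Add2
cycle 10: CDB Add1=38; issue ADD r1<-Add1 // r0:6,r1:Add1,r2:2,r3:38,r4:Add2
cycle 11: CDB Add2=6; issue MUL r1<-Mul1 // r0:6,r1:Mul1,r2:2,r3:38,r4:6
cycle 12: CDB Add1=44 // r0:6,r1:Mul1,r2:2,r3:38,r4:6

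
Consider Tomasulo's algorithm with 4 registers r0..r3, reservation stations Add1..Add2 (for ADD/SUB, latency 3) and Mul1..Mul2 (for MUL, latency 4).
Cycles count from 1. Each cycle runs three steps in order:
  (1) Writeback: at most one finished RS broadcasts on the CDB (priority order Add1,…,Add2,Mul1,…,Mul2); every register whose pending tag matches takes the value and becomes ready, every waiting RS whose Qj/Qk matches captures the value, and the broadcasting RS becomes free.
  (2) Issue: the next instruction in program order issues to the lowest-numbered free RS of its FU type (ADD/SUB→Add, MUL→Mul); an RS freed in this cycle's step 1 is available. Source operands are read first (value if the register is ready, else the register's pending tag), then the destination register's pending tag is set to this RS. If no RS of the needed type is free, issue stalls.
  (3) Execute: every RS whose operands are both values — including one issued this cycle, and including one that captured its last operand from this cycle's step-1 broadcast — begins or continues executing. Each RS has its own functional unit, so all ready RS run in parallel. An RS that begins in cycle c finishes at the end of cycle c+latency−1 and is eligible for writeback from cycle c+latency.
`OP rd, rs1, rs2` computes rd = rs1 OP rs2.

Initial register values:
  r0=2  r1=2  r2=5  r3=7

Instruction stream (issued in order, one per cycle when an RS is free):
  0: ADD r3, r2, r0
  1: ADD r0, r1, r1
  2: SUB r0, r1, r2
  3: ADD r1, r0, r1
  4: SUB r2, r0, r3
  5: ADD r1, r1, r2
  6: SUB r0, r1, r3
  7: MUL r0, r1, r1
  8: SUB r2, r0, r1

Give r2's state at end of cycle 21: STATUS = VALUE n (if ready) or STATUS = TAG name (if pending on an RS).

STATUS = VALUE 132

cycle 1: issue ADD r3<-Add1 // r0:2,r1:2,r2:5,r3:Add1
cycle 2: issue ADD r0<-Add2 // r0:Add2,r1:2,r2:5,r3:Add1
cycle 3: stall // r0:Add2,r1:2,r2:5,r3:Add1
cycle 4: CDB Add1=7; issue SUB r0<-Add1 // r0:Add1,r1:2,r2:5,r3:7
cycle 5: CDB Add2=4; issue ADD r1<-Add2 // r0:Add1,r1:Add2,r2:5,r3:7
cycle 6: stall // r0:Add1,r1:Add2,r2:5,r3:7
cycle 7: CDB Add1=-3; issue SUB r2<-Add1 // r0:-3,r1:Add2,r2:Add1,r3:7
cycle 8: stall // r0:-3,r1:Add2,r2:Add1,r3:7
cycle 9: stall // r0:-3,r1:Add2,r2:Add1,r3:7
cycle 10: CDB Add1=-10; issue ADD r1<-Add1 // r0:-3,r1:Add1,r2:-10,r3:7
cycle 11: CDB Add2=-1; issue SUB r0<-Add2 // r0:Add2,r1:Add1,r2:-10,r3:7
cycle 12: issue MUL r0<-Mul1 // r0:Mul1,r1:Add1,r2:-10,r3:7
cycle 13: stall // r0:Mul1,r1:Add1,r2:-10,r3:7
cycle 14: CDB Add1=-11; issue SUB r2<-Add1 // r0:Mul1,r1:-11,r2:Add1,r3:7
cycle 15: - // r0:Mul1,r1:-11,r2:Add1,r3:7
cycle 16: - // r0:Mul1,r1:-11,r2:Add1,r3:7
cycle 17: CDB Add2=-18 // r0:Mul1,r1:-11,r2:Add1,r3:7
cycle 18: CDB Mul1=121 // r0:121,r1:-11,r2:Add1,r3:7
cycle 19: - // r0:121,r1:-11,r2:Add1,r3:7
cycle 20: - // r0:121,r1:-11,r2:Add1,r3:7
cycle 21: CDB Add1=132 // r0:121,r1:-11,r2:132,r3:7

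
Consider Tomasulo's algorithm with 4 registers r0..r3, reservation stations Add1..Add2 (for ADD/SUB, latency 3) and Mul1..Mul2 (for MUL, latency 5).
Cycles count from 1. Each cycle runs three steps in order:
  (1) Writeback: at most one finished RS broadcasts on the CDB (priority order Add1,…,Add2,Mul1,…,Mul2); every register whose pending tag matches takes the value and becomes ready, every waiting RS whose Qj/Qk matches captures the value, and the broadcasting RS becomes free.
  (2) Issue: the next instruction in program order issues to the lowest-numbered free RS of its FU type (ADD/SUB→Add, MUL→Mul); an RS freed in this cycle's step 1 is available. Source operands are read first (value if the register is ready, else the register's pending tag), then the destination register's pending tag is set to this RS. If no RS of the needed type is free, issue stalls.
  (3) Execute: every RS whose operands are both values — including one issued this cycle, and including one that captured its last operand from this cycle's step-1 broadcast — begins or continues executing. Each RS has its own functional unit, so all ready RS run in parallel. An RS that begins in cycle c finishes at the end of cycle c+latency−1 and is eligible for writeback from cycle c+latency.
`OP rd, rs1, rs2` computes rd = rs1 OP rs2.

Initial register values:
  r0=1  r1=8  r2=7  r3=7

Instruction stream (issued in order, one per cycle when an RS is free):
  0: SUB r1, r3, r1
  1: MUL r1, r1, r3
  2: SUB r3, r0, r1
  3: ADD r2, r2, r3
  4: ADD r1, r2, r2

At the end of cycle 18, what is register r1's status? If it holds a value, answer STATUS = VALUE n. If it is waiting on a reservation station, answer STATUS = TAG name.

c1: issue SUB r1<-Add1 | r0:1,r1:Add1,r2:7,r3:7
c2: issue MUL r1<-Mul1 | r0:1,r1:Mul1,r2:7,r3:7
c3: issue SUB r3<-Add2 | r0:1,r1:Mul1,r2:7,r3:Add2
c4: CDB Add1=-1; issue ADD r2<-Add1 | r0:1,r1:Mul1,r2:Add1,r3:Add2
c5: stall | r0:1,r1:Mul1,r2:Add1,r3:Add2
c6: stall | r0:1,r1:Mul1,r2:Add1,r3:Add2
c7: stall | r0:1,r1:Mul1,r2:Add1,r3:Add2
c8: stall | r0:1,r1:Mul1,r2:Add1,r3:Add2
c9: CDB Mul1=-7; stall | r0:1,r1:-7,r2:Add1,r3:Add2
c10: stall | r0:1,r1:-7,r2:Add1,r3:Add2
c11: stall | r0:1,r1:-7,r2:Add1,r3:Add2
c12: CDB Add2=8; issue ADD r1<-Add2 | r0:1,r1:Add2,r2:Add1,r3:8
c13: - | r0:1,r1:Add2,r2:Add1,r3:8
c14: - | r0:1,r1:Add2,r2:Add1,r3:8
c15: CDB Add1=15 | r0:1,r1:Add2,r2:15,r3:8
c16: - | r0:1,r1:Add2,r2:15,r3:8
c17: - | r0:1,r1:Add2,r2:15,r3:8
c18: CDB Add2=30 | r0:1,r1:30,r2:15,r3:8

STATUS = VALUE 30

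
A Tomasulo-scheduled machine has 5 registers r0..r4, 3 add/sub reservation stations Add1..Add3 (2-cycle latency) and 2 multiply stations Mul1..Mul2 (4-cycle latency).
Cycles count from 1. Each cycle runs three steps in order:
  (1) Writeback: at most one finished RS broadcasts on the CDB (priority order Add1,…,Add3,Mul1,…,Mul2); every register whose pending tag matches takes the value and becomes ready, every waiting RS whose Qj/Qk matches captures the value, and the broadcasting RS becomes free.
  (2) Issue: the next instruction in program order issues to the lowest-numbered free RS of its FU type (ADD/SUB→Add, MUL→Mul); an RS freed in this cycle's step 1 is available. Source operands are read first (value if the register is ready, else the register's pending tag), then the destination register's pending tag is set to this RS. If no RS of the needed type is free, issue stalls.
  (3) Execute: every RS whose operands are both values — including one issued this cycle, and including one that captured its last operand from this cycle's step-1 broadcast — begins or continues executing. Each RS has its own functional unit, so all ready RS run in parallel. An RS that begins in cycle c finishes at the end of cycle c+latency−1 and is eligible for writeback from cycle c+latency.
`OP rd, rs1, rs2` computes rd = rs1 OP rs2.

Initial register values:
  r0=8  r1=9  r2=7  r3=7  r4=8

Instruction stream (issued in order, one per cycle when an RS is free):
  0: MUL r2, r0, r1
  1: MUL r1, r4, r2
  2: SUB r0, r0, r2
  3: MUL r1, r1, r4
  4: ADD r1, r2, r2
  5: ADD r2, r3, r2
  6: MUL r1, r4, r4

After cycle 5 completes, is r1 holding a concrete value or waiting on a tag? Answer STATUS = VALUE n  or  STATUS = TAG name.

  c1: issue MUL r2<-Mul1  regs: r0:8,r1:9,r2:Mul1,r3:7,r4:8
  c2: issue MUL r1<-Mul2  regs: r0:8,r1:Mul2,r2:Mul1,r3:7,r4:8
  c3: issue SUB r0<-Add1  regs: r0:Add1,r1:Mul2,r2:Mul1,r3:7,r4:8
  c4: stall  regs: r0:Add1,r1:Mul2,r2:Mul1,r3:7,r4:8
  c5: CDB Mul1=72; issue MUL r1<-Mul1  regs: r0:Add1,r1:Mul1,r2:72,r3:7,r4:8

STATUS = TAG Mul1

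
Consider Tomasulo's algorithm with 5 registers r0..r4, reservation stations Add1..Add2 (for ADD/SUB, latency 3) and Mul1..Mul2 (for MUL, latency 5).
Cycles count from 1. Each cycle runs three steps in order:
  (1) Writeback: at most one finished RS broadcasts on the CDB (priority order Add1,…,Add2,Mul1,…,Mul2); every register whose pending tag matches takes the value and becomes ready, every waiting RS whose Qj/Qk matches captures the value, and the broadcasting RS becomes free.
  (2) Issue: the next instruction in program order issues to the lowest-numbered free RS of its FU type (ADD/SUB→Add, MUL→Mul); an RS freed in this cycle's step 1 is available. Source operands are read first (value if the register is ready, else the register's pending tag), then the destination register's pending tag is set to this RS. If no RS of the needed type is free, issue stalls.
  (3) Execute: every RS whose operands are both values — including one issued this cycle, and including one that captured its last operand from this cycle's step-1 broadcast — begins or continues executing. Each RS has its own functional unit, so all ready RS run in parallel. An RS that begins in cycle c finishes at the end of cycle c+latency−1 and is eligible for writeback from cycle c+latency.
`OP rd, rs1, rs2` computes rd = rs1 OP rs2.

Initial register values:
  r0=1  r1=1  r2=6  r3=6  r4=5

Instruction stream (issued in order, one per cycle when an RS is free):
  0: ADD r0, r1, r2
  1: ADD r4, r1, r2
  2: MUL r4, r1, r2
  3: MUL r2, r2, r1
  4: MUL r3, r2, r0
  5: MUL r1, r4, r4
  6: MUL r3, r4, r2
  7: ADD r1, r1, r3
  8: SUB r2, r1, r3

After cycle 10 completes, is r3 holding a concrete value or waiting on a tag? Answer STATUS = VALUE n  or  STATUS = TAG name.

cycle 1: issue ADD r0<-Add1 // r0:Add1,r1:1,r2:6,r3:6,r4:5
cycle 2: issue ADD r4<-Add2 // r0:Add1,r1:1,r2:6,r3:6,r4:Add2
cycle 3: issue MUL r4<-Mul1 // r0:Add1,r1:1,r2:6,r3:6,r4:Mul1
cycle 4: CDB Add1=7; issue MUL r2<-Mul2 // r0:7,r1:1,r2:Mul2,r3:6,r4:Mul1
cycle 5: CDB Add2=7; stall // r0:7,r1:1,r2:Mul2,r3:6,r4:Mul1
cycle 6: stall // r0:7,r1:1,r2:Mul2,r3:6,r4:Mul1
cycle 7: stall // r0:7,r1:1,r2:Mul2,r3:6,r4:Mul1
cycle 8: CDB Mul1=6; issue MUL r3<-Mul1 // r0:7,r1:1,r2:Mul2,r3:Mul1,r4:6
cycle 9: CDB Mul2=6; issue MUL r1<-Mul2 // r0:7,r1:Mul2,r2:6,r3:Mul1,r4:6
cycle 10: stall // r0:7,r1:Mul2,r2:6,r3:Mul1,r4:6

STATUS = TAG Mul1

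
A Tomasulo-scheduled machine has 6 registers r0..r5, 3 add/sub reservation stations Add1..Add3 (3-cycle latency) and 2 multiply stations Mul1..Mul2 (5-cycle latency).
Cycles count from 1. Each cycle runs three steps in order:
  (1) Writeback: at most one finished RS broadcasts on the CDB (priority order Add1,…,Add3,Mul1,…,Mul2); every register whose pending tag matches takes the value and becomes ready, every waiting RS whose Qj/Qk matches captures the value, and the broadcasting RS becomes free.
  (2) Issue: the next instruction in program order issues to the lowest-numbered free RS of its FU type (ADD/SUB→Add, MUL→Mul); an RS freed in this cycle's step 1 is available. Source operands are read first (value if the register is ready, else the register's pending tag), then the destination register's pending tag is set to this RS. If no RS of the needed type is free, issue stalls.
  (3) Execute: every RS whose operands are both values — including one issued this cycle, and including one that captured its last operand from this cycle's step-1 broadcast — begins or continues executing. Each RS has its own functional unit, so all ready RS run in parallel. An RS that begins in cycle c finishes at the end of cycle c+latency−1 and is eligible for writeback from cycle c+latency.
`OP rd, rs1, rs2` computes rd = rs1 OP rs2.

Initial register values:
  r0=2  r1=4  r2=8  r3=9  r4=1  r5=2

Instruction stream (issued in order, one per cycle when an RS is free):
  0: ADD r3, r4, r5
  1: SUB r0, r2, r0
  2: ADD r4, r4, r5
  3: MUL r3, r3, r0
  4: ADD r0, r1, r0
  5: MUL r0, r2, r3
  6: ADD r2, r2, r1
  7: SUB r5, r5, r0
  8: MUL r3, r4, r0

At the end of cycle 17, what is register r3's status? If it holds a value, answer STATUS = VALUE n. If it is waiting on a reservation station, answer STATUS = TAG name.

STATUS = TAG Mul1

cycle 1: issue ADD r3<-Add1 // r0:2,r1:4,r2:8,r3:Add1,r4:1,r5:2
cycle 2: issue SUB r0<-Add2 // r0:Add2,r1:4,r2:8,r3:Add1,r4:1,r5:2
cycle 3: issue ADD r4<-Add3 // r0:Add2,r1:4,r2:8,r3:Add1,r4:Add3,r5:2
cycle 4: CDB Add1=3; issue MUL r3<-Mul1 // r0:Add2,r1:4,r2:8,r3:Mul1,r4:Add3,r5:2
cycle 5: CDB Add2=6; issue ADD r0<-Add1 // r0:Add1,r1:4,r2:8,r3:Mul1,r4:Add3,r5:2
cycle 6: CDB Add3=3; issue MUL r0<-Mul2 // r0:Mul2,r1:4,r2:8,r3:Mul1,r4:3,r5:2
cycle 7: issue ADD r2<-Add2 // r0:Mul2,r1:4,r2:Add2,r3:Mul1,r4:3,r5:2
cycle 8: CDB Add1=10; issue SUB r5<-Add1 // r0:Mul2,r1:4,r2:Add2,r3:Mul1,r4:3,r5:Add1
cycle 9: stall // r0:Mul2,r1:4,r2:Add2,r3:Mul1,r4:3,r5:Add1
cycle 10: CDB Add2=12; stall // r0:Mul2,r1:4,r2:12,r3:Mul1,r4:3,r5:Add1
cycle 11: CDB Mul1=18; issue MUL r3<-Mul1 // r0:Mul2,r1:4,r2:12,r3:Mul1,r4:3,r5:Add1
cycle 12: - // r0:Mul2,r1:4,r2:12,r3:Mul1,r4:3,r5:Add1
cycle 13: - // r0:Mul2,r1:4,r2:12,r3:Mul1,r4:3,r5:Add1
cycle 14: - // r0:Mul2,r1:4,r2:12,r3:Mul1,r4:3,r5:Add1
cycle 15: - // r0:Mul2,r1:4,r2:12,r3:Mul1,r4:3,r5:Add1
cycle 16: CDB Mul2=144 // r0:144,r1:4,r2:12,r3:Mul1,r4:3,r5:Add1
cycle 17: - // r0:144,r1:4,r2:12,r3:Mul1,r4:3,r5:Add1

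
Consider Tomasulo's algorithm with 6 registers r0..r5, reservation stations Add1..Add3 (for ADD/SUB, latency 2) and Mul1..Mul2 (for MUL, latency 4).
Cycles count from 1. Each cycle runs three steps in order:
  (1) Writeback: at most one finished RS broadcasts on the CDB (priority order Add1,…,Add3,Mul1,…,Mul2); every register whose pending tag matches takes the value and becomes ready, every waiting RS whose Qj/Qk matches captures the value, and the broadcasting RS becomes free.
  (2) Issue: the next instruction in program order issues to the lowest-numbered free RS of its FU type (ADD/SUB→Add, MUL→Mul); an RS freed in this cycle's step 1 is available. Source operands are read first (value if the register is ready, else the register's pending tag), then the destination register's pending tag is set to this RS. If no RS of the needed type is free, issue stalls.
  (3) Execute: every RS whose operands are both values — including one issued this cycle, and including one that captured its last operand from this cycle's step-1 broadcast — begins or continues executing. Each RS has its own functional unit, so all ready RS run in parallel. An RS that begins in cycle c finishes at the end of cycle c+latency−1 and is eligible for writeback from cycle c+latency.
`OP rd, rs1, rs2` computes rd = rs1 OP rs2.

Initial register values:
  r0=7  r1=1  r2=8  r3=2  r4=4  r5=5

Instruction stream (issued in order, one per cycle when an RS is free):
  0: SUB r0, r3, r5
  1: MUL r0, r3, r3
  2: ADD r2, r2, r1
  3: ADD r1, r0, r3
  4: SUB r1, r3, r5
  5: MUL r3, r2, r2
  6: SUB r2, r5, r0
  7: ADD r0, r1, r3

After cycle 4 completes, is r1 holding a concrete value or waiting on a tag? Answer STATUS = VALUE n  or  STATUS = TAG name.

cycle 1: issue SUB r0<-Add1 // r0:Add1,r1:1,r2:8,r3:2,r4:4,r5:5
cycle 2: issue MUL r0<-Mul1 // r0:Mul1,r1:1,r2:8,r3:2,r4:4,r5:5
cycle 3: CDB Add1=-3; issue ADD r2<-Add1 // r0:Mul1,r1:1,r2:Add1,r3:2,r4:4,r5:5
cycle 4: issue ADD r1<-Add2 // r0:Mul1,r1:Add2,r2:Add1,r3:2,r4:4,r5:5

STATUS = TAG Add2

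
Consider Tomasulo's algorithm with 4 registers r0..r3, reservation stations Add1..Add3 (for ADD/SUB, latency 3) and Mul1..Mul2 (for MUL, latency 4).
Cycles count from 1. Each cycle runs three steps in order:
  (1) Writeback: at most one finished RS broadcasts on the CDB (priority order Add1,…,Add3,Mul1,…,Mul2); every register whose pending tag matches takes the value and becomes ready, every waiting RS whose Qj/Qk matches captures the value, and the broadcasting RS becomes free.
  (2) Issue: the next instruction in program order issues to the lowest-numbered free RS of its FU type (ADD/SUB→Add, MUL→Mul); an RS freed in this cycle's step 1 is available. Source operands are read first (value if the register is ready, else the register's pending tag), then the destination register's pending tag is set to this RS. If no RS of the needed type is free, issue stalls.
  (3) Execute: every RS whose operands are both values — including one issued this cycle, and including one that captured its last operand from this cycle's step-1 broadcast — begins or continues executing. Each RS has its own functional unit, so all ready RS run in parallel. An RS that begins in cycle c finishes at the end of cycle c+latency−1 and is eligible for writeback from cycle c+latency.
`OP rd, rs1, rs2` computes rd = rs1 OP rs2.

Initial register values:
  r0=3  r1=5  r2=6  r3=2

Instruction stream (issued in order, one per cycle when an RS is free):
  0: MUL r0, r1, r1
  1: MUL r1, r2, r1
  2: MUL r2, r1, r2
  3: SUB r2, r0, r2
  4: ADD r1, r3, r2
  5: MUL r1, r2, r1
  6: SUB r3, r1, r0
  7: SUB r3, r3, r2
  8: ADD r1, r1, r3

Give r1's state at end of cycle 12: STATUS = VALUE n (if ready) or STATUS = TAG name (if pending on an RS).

  c1: issue MUL r0<-Mul1  regs: r0:Mul1,r1:5,r2:6,r3:2
  c2: issue MUL r1<-Mul2  regs: r0:Mul1,r1:Mul2,r2:6,r3:2
  c3: stall  regs: r0:Mul1,r1:Mul2,r2:6,r3:2
  c4: stall  regs: r0:Mul1,r1:Mul2,r2:6,r3:2
  c5: CDB Mul1=25; issue MUL r2<-Mul1  regs: r0:25,r1:Mul2,r2:Mul1,r3:2
  c6: CDB Mul2=30; issue SUB r2<-Add1  regs: r0:25,r1:30,r2:Add1,r3:2
  c7: issue ADD r1<-Add2  regs: r0:25,r1:Add2,r2:Add1,r3:2
  c8: issue MUL r1<-Mul2  regs: r0:25,r1:Mul2,r2:Add1,r3:2
  c9: issue SUB r3<-Add3  regs: r0:25,r1:Mul2,r2:Add1,r3:Add3
  c10: CDB Mul1=180; stall  regs: r0:25,r1:Mul2,r2:Add1,r3:Add3
  c11: stall  regs: r0:25,r1:Mul2,r2:Add1,r3:Add3
  c12: stall  regs: r0:25,r1:Mul2,r2:Add1,r3:Add3

STATUS = TAG Mul2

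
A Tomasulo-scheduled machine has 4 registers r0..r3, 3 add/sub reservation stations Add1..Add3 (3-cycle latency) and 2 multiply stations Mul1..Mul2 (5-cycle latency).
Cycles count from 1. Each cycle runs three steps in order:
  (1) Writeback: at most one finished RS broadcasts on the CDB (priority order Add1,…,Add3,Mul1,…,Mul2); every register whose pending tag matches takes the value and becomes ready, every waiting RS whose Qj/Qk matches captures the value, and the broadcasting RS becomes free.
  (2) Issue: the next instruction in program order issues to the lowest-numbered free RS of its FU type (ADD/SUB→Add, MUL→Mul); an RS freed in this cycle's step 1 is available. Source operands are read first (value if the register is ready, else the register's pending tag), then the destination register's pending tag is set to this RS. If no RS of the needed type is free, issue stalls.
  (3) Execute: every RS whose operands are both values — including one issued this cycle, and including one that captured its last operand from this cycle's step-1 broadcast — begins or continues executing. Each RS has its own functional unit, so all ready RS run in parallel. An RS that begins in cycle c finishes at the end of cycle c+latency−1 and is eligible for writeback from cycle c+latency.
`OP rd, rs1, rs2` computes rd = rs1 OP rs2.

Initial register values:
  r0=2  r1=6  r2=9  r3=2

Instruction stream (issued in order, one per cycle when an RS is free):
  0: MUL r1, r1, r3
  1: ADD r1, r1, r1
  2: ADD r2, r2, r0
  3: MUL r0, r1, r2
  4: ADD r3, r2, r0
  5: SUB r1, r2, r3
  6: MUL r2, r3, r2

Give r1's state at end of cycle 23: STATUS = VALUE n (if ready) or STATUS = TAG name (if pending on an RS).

  c1: issue MUL r1<-Mul1  regs: r0:2,r1:Mul1,r2:9,r3:2
  c2: issue ADD r1<-Add1  regs: r0:2,r1:Add1,r2:9,r3:2
  c3: issue ADD r2<-Add2  regs: r0:2,r1:Add1,r2:Add2,r3:2
  c4: issue MUL r0<-Mul2  regs: r0:Mul2,r1:Add1,r2:Add2,r3:2
  c5: issue ADD r3<-Add3  regs: r0:Mul2,r1:Add1,r2:Add2,r3:Add3
  c6: CDB Add2=11; issue SUB r1<-Add2  regs: r0:Mul2,r1:Add2,r2:11,r3:Add3
  c7: CDB Mul1=12; issue MUL r2<-Mul1  regs: r0:Mul2,r1:Add2,r2:Mul1,r3:Add3
  c8: -  regs: r0:Mul2,r1:Add2,r2:Mul1,r3:Add3
  c9: -  regs: r0:Mul2,r1:Add2,r2:Mul1,r3:Add3
  c10: CDB Add1=24  regs: r0:Mul2,r1:Add2,r2:Mul1,r3:Add3
  c11: -  regs: r0:Mul2,r1:Add2,r2:Mul1,r3:Add3
  c12: -  regs: r0:Mul2,r1:Add2,r2:Mul1,r3:Add3
  c13: -  regs: r0:Mul2,r1:Add2,r2:Mul1,r3:Add3
  c14: -  regs: r0:Mul2,r1:Add2,r2:Mul1,r3:Add3
  c15: CDB Mul2=264  regs: r0:264,r1:Add2,r2:Mul1,r3:Add3
  c16: -  regs: r0:264,r1:Add2,r2:Mul1,r3:Add3
  c17: -  regs: r0:264,r1:Add2,r2:Mul1,r3:Add3
  c18: CDB Add3=275  regs: r0:264,r1:Add2,r2:Mul1,r3:275
  c19: -  regs: r0:264,r1:Add2,r2:Mul1,r3:275
  c20: -  regs: r0:264,r1:Add2,r2:Mul1,r3:275
  c21: CDB Add2=-264  regs: r0:264,r1:-264,r2:Mul1,r3:275
  c22: -  regs: r0:264,r1:-264,r2:Mul1,r3:275
  c23: CDB Mul1=3025  regs: r0:264,r1:-264,r2:3025,r3:275

STATUS = VALUE -264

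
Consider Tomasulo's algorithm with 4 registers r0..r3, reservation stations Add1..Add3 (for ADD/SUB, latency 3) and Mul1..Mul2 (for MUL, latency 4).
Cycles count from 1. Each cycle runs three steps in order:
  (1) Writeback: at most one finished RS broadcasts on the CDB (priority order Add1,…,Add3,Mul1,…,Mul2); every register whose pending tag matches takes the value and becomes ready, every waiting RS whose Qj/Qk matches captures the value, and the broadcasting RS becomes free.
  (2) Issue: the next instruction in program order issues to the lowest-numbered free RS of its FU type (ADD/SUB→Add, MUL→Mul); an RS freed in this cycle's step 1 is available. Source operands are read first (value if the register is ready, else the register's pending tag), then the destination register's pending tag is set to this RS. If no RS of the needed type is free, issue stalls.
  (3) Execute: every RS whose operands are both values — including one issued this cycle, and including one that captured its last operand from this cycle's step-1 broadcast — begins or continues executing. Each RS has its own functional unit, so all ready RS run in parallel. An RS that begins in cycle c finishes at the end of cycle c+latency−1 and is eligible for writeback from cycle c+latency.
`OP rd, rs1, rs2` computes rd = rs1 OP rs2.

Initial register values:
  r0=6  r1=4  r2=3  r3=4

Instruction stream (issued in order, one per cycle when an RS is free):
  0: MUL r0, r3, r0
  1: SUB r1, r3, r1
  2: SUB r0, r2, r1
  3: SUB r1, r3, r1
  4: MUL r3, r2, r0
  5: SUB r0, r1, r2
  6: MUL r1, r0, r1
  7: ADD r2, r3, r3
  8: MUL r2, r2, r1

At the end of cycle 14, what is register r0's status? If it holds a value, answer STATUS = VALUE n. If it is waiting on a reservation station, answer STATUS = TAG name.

STATUS = VALUE 1

cycle 1: issue MUL r0<-Mul1 // r0:Mul1,r1:4,r2:3,r3:4
cycle 2: issue SUB r1<-Add1 // r0:Mul1,r1:Add1,r2:3,r3:4
cycle 3: issue SUB r0<-Add2 // r0:Add2,r1:Add1,r2:3,r3:4
cycle 4: issue SUB r1<-Add3 // r0:Add2,r1:Add3,r2:3,r3:4
cycle 5: CDB Add1=0; issue MUL r3<-Mul2 // r0:Add2,r1:Add3,r2:3,r3:Mul2
cycle 6: CDB Mul1=24; issue SUB r0<-Add1 // r0:Add1,r1:Add3,r2:3,r3:Mul2
cycle 7: issue MUL r1<-Mul1 // r0:Add1,r1:Mul1,r2:3,r3:Mul2
cycle 8: CDB Add2=3; issue ADD r2<-Add2 // r0:Add1,r1:Mul1,r2:Add2,r3:Mul2
cycle 9: CDB Add3=4; stall // r0:Add1,r1:Mul1,r2:Add2,r3:Mul2
cycle 10: stall // r0:Add1,r1:Mul1,r2:Add2,r3:Mul2
cycle 11: stall // r0:Add1,r1:Mul1,r2:Add2,r3:Mul2
cycle 12: CDB Add1=1; stall // r0:1,r1:Mul1,r2:Add2,r3:Mul2
cycle 13: CDB Mul2=9; issue MUL r2<-Mul2 // r0:1,r1:Mul1,r2:Mul2,r3:9
cycle 14: - // r0:1,r1:Mul1,r2:Mul2,r3:9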